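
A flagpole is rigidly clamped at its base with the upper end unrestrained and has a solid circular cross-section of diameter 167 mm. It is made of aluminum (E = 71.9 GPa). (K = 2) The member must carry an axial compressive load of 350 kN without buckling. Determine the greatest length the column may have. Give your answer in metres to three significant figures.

L_max ≈ 4.40 m

I = πd⁴/64 = π×167⁴/64 = 3.818×10^7 mm⁴
I = 3.818×10^-5 m⁴
At the buckling limit P_cr = P = 3.500×10^5 N
From P_cr = π²EI/(K·L)²:  L = (1/K)·√(π²EI/P_cr) = (1/2)·√(π²×7.19×10^10×3.818×10^-5/3.500×10^5)
L = 4.40 m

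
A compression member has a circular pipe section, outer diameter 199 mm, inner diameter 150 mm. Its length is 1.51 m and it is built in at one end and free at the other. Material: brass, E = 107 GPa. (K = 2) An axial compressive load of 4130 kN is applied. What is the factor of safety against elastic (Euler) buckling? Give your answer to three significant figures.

n ≈ 1.46

d_o = 199 mm, d_i = 150 mm
I = π(d_o⁴ − d_i⁴)/64 = π(199⁴ − 150.0⁴)/64 = 5.213×10^7 mm⁴
I = 5.213×10^7 mm⁴ = 5.213×10^-5 m⁴
Effective length L_e = K·L = 2 × 1.51 = 3.020 m
P_cr = π²EI / L_e² = π² × 107×10⁹ × 5.213×10^-5 / 3.020² = 6.036×10^6 N
Factor of safety n = P_cr / P = 6036.1 / 4130 = 1.46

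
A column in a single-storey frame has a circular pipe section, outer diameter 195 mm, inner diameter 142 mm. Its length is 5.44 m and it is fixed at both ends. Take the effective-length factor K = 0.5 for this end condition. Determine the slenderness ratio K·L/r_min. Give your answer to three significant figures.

d_o = 195 mm, d_i = 142 mm
I = π(d_o⁴ − d_i⁴)/64 = π(195⁴ − 142.0⁴)/64 = 5.102×10^7 mm⁴
A = 1.403×10^4 mm²;  r_min = √(I/A) = √(5.102×10^7/1.403×10^4) = 60.31 mm
L_e = K·L = 0.5 × 5.44 m = 2.720 m = 2720.0 mm
λ = L_e / r_min = 2720.0 / 60.31 = 45.1

λ ≈ 45.1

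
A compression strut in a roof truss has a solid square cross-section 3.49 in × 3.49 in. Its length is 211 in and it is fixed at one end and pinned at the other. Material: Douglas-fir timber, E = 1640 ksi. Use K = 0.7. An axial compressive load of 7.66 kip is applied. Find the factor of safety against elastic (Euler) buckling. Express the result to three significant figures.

I = a⁴/12 = 3.49⁴/12 = 12.36 in⁴
Effective length L_e = K·L = 0.7 × 211 = 147.7 in
P_cr = π²EI / L_e² = π² × 1640×10³ × 12.36 / 147.7² = 9.173×10^3 lb
Factor of safety n = P_cr / P = 9.1728 / 7.66 = 1.20

n ≈ 1.20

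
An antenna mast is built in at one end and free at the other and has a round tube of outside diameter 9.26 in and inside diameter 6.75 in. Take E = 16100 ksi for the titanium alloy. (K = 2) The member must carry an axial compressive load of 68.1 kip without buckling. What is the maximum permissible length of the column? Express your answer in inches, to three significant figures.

L_max ≈ 389 in

d_o = 9.26 in, d_i = 6.75 in
I = π(d_o⁴ − d_i⁴)/64 = π(9.26⁴ − 6.750⁴)/64 = 259.0 in⁴
At the buckling limit P_cr = P = 6.810×10^4 lb
From P_cr = π²EI/(K·L)²:  L = (1/K)·√(π²EI/P_cr) = (1/2)·√(π²×1.61×10^7×259.0/6.810×10^4)
L = 389 in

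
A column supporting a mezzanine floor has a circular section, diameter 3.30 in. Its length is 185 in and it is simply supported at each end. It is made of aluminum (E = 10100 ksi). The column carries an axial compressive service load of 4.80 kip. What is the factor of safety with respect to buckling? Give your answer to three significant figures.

I = πd⁴/64 = π×3.30⁴/64 = 5.821 in⁴
Effective length L_e = K·L = 1 × 185 = 185.0 in
P_cr = π²EI / L_e² = π² × 10100×10³ × 5.821 / 185.0² = 1.696×10^4 lb
Factor of safety n = P_cr / P = 16.955 / 4.80 = 3.53

n ≈ 3.53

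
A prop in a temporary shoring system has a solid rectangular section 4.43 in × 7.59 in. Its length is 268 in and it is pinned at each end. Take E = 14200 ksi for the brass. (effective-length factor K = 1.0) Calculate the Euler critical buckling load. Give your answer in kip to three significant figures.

Buckling occurs about the weak axis: I_min = h·b³/12 with b = 4.43 in (the shorter side).
I_min = 7.59×4.43³/12 = 54.99 in⁴
Effective length L_e = K·L = 1 × 268 = 268.0 in
P_cr = π²EI / L_e² = π² × 14200×10³ × 54.99 / 268.0² = 1.073×10^5 lb

P_cr ≈ 107 kip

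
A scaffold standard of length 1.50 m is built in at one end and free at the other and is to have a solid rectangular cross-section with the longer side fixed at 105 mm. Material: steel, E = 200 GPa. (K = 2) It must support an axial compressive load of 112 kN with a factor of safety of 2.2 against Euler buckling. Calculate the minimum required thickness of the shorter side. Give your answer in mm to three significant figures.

Required P_cr = n·P = 2.2 × 112 = 246.4 kN
L_e = K·L = 2 × 1.50 = 3.000 m
Required I = P_cr·L_e²/(π²E) = 2.464×10^5 × 3.000² / (π² × 2.00×10^11) = 1.123×10^-6 m⁴
I_req = 1.123×10^6 mm⁴
Rectangle, weak axis: I_min = h·b³/12 with h = 105 mm fixed  ⇒  b = (12I/h)^(1/3) = 50.4 mm

b ≈ 50.4 mm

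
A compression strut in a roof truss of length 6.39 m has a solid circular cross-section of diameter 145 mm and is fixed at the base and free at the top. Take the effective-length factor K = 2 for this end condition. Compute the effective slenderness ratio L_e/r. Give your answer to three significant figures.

λ ≈ 353

For a solid circle r = d/4 = 145/4 = 36.25 mm
L_e = K·L = 2 × 6.39 m = 12.78 m = 12780 mm
λ = L_e / r_min = 12780 / 36.25 = 353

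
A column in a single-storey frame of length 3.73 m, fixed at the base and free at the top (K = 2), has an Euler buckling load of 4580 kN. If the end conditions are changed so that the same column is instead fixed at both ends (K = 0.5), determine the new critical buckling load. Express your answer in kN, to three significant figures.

P_cr ≈ 73300 kN

P_cr ∝ 1/K², so P_cr,new = P_cr,old × (K_old/K_new)² = 4580 × (2/0.5)²
= 4580 × 16.00 = 73300 kN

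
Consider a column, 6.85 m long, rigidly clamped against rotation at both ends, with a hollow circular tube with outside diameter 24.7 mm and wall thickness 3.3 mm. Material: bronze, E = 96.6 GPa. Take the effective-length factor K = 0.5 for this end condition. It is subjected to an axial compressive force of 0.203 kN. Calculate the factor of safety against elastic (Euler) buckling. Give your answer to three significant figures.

Inner diameter d_i = 24.7 − 2×3.3 = 18.10 mm
I = π(d_o⁴ − d_i⁴)/64 = π(24.7⁴ − 18.10⁴)/64 = 1.300×10^4 mm⁴
I = 1.300×10^4 mm⁴ = 1.300×10^-8 m⁴
Effective length L_e = K·L = 0.5 × 6.85 = 3.425 m
P_cr = π²EI / L_e² = π² × 96.6×10⁹ × 1.300×10^-8 / 3.425² = 1.057×10^3 N
Factor of safety n = P_cr / P = 1.0568 / 0.203 = 5.21

n ≈ 5.21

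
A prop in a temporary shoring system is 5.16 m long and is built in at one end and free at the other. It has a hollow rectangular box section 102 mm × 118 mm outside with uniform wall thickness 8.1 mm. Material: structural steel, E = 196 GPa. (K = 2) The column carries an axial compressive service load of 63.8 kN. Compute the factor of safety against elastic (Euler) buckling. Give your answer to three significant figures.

n ≈ 1.45

Inner dimensions: h_i = 118 − 2×8.1 = 101.8 mm, b_i = 102 − 2×8.1 = 85.80 mm
Weak-axis I_min = (h_o·b_o³ − h_i·b_i³)/12 with b_o = 102, b_i = 85.80 mm (shorter outer/inner sides).
I_min = (118×102³ − 101.8×85.80³)/12 = 5.077×10^6 mm⁴
I = 5.077×10^6 mm⁴ = 5.077×10^-6 m⁴
Effective length L_e = K·L = 2 × 5.16 = 10.32 m
P_cr = π²EI / L_e² = π² × 196×10⁹ × 5.077×10^-6 / 10.32² = 9.221×10^4 N
Factor of safety n = P_cr / P = 92.214 / 63.8 = 1.45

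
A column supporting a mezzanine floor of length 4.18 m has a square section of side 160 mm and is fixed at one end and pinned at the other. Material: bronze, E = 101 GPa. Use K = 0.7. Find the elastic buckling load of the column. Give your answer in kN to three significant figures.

P_cr ≈ 6360 kN

I = a⁴/12 = 160⁴/12 = 5.461×10^7 mm⁴
I = 5.461×10^7 mm⁴ = 5.461×10^-5 m⁴
Effective length L_e = K·L = 0.7 × 4.18 = 2.926 m
P_cr = π²EI / L_e² = π² × 101×10⁹ × 5.461×10^-5 / 2.926² = 6.359×10^6 N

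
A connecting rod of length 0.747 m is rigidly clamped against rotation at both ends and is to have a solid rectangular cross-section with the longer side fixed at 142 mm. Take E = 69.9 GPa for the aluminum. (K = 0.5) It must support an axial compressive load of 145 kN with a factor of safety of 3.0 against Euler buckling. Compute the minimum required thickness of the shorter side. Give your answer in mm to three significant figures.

b ≈ 19.5 mm

Required P_cr = n·P = 3.0 × 145 = 435.0 kN
L_e = K·L = 0.5 × 0.747 = 0.3735 m
Required I = P_cr·L_e²/(π²E) = 4.350×10^5 × 0.3735² / (π² × 6.99×10^10) = 8.796×10^-8 m⁴
I_req = 8.796×10^4 mm⁴
Rectangle, weak axis: I_min = h·b³/12 with h = 142 mm fixed  ⇒  b = (12I/h)^(1/3) = 19.5 mm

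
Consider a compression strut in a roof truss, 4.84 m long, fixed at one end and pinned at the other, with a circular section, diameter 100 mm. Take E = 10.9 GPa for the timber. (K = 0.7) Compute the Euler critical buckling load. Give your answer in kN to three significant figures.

P_cr ≈ 46.0 kN

I = πd⁴/64 = π×100⁴/64 = 4.909×10^6 mm⁴
I = 4.909×10^6 mm⁴ = 4.909×10^-6 m⁴
Effective length L_e = K·L = 0.7 × 4.84 = 3.388 m
P_cr = π²EI / L_e² = π² × 10.9×10⁹ × 4.909×10^-6 / 3.388² = 4.601×10^4 N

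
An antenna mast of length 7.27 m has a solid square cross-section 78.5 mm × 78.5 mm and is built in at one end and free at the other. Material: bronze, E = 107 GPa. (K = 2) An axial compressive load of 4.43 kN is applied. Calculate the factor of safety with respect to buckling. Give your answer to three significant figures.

I = a⁴/12 = 78.5⁴/12 = 3.164×10^6 mm⁴
I = 3.164×10^6 mm⁴ = 3.164×10^-6 m⁴
Effective length L_e = K·L = 2 × 7.27 = 14.54 m
P_cr = π²EI / L_e² = π² × 107×10⁹ × 3.164×10^-6 / 14.54² = 1.581×10^4 N
Factor of safety n = P_cr / P = 15.807 / 4.43 = 3.57

n ≈ 3.57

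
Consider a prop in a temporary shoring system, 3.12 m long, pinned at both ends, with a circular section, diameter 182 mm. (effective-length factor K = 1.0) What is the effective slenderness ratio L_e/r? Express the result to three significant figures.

I = πd⁴/64 = π×182⁴/64 = 5.386×10^7 mm⁴
A = 2.602×10^4 mm²;  r_min = √(I/A) = √(5.386×10^7/2.602×10^4) = 45.50 mm
L_e = K·L = 1 × 3.12 m = 3.120 m = 3120.0 mm
λ = L_e / r_min = 3120.0 / 45.50 = 68.6

λ ≈ 68.6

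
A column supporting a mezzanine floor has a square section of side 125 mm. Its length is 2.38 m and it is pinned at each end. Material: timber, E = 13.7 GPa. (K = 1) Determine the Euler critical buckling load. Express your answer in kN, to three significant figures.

I = a⁴/12 = 125⁴/12 = 2.035×10^7 mm⁴
I = 2.035×10^7 mm⁴ = 2.035×10^-5 m⁴
Effective length L_e = K·L = 1 × 2.38 = 2.380 m
P_cr = π²EI / L_e² = π² × 13.7×10⁹ × 2.035×10^-5 / 2.380² = 4.857×10^5 N

P_cr ≈ 486 kN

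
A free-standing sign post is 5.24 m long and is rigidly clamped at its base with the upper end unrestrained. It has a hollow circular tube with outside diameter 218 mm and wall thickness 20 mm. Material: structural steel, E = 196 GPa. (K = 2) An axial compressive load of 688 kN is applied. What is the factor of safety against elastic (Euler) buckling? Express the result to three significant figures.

n ≈ 1.58

Inner diameter d_i = 218 − 2×20 = 178.0 mm
I = π(d_o⁴ − d_i⁴)/64 = π(218⁴ − 178.0⁴)/64 = 6.159×10^7 mm⁴
I = 6.159×10^7 mm⁴ = 6.159×10^-5 m⁴
Effective length L_e = K·L = 2 × 5.24 = 10.48 m
P_cr = π²EI / L_e² = π² × 196×10⁹ × 6.159×10^-5 / 10.48² = 1.085×10^6 N
Factor of safety n = P_cr / P = 1084.7 / 688 = 1.58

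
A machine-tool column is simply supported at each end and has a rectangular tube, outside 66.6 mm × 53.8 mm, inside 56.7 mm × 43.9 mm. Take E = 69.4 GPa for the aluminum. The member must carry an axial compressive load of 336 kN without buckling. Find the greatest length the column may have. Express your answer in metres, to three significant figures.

Weak-axis I_min = (h_o·b_o³ − h_i·b_i³)/12 with b_o = 53.8, b_i = 43.90 mm (shorter outer/inner sides).
I_min = (66.6×53.8³ − 56.70×43.90³)/12 = 4.645×10^5 mm⁴
I = 4.645×10^-7 m⁴
At the buckling limit P_cr = P = 3.360×10^5 N
From P_cr = π²EI/(K·L)²:  L = (1/K)·√(π²EI/P_cr) = (1/1)·√(π²×6.94×10^10×4.645×10^-7/3.360×10^5)
L = 0.973 m

L_max ≈ 0.973 m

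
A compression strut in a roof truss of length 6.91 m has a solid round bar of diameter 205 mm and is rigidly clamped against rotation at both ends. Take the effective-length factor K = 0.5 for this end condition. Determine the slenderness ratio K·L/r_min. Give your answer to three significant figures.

λ ≈ 67.4

For a solid circle r = d/4 = 205/4 = 51.25 mm
L_e = K·L = 0.5 × 6.91 m = 3.455 m = 3455.0 mm
λ = L_e / r_min = 3455.0 / 51.25 = 67.4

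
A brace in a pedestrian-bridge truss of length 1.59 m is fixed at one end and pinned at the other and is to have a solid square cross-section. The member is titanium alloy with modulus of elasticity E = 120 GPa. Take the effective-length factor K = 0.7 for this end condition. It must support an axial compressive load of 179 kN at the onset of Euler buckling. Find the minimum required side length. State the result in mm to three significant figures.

L_e = K·L = 0.7 × 1.59 = 1.113 m
Required I = P_cr·L_e²/(π²E) = 1.790×10^5 × 1.113² / (π² × 1.20×10^11) = 1.872×10^-7 m⁴
I_req = 1.872×10^5 mm⁴
Solid square: I = a⁴/12  ⇒  a = (12I)^(1/4) = (12×1.872×10^5)^(1/4) = 38.7 mm

a ≈ 38.7 mm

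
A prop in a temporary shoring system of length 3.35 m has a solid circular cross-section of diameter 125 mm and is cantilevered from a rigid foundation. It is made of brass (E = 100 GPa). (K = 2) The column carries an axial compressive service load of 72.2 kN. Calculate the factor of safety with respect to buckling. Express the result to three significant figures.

n ≈ 3.65

I = πd⁴/64 = π×125⁴/64 = 1.198×10^7 mm⁴
I = 1.198×10^7 mm⁴ = 1.198×10^-5 m⁴
Effective length L_e = K·L = 2 × 3.35 = 6.700 m
P_cr = π²EI / L_e² = π² × 100×10⁹ × 1.198×10^-5 / 6.700² = 2.635×10^5 N
Factor of safety n = P_cr / P = 263.49 / 72.2 = 3.65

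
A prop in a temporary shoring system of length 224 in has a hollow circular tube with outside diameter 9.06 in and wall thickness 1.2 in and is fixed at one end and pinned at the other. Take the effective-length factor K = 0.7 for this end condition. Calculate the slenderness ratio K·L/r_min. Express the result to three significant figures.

λ ≈ 55.8

Inner diameter d_i = 9.06 − 2×1.2 = 6.660 in
I = π(d_o⁴ − d_i⁴)/64 = π(9.06⁴ − 6.660⁴)/64 = 234.2 in⁴
A = 29.63 in²;  r_min = √(I/A) = √(234.2/29.63) = 2.811 in
L_e = K·L = 0.7 × 224 = 156.8 in
λ = L_e / r_min = 156.80 / 2.811 = 55.8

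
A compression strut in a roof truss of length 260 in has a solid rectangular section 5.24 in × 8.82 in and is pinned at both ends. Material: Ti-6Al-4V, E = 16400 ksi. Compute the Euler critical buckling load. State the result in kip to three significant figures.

Buckling occurs about the weak axis: I_min = h·b³/12 with b = 5.24 in (the shorter side).
I_min = 8.82×5.24³/12 = 105.8 in⁴
Effective length L_e = K·L = 1 × 260 = 260.0 in
P_cr = π²EI / L_e² = π² × 16400×10³ × 105.8 / 260.0² = 2.532×10^5 lb

P_cr ≈ 253 kip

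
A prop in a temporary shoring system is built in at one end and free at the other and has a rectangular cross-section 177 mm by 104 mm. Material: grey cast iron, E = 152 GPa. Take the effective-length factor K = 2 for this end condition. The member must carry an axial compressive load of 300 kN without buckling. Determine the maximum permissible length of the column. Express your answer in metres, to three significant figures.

L_max ≈ 4.55 m

Buckling occurs about the weak axis: I_min = h·b³/12 with b = 104 mm (the shorter side).
I_min = 177×104³/12 = 1.659×10^7 mm⁴
I = 1.659×10^-5 m⁴
At the buckling limit P_cr = P = 3.000×10^5 N
From P_cr = π²EI/(K·L)²:  L = (1/K)·√(π²EI/P_cr) = (1/2)·√(π²×1.52×10^11×1.659×10^-5/3.000×10^5)
L = 4.55 m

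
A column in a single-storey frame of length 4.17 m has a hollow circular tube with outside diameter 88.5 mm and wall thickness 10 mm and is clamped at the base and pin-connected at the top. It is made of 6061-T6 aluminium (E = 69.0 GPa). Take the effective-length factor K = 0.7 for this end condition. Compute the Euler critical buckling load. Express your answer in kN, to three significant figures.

P_cr ≈ 154 kN

Inner diameter d_i = 88.5 − 2×10 = 68.50 mm
I = π(d_o⁴ − d_i⁴)/64 = π(88.5⁴ − 68.50⁴)/64 = 1.930×10^6 mm⁴
I = 1.930×10^6 mm⁴ = 1.930×10^-6 m⁴
Effective length L_e = K·L = 0.7 × 4.17 = 2.919 m
P_cr = π²EI / L_e² = π² × 69.0×10⁹ × 1.930×10^-6 / 2.919² = 1.543×10^5 N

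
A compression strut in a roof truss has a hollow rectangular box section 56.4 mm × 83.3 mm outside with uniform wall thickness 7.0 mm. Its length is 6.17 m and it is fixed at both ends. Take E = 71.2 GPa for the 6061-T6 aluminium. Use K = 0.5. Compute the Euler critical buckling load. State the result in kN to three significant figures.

Inner dimensions: h_i = 83.3 − 2×7.0 = 69.30 mm, b_i = 56.4 − 2×7.0 = 42.40 mm
Weak-axis I_min = (h_o·b_o³ − h_i·b_i³)/12 with b_o = 56.4, b_i = 42.40 mm (shorter outer/inner sides).
I_min = (83.3×56.4³ − 69.30×42.40³)/12 = 8.052×10^5 mm⁴
I = 8.052×10^5 mm⁴ = 8.052×10^-7 m⁴
Effective length L_e = K·L = 0.5 × 6.17 = 3.085 m
P_cr = π²EI / L_e² = π² × 71.2×10⁹ × 8.052×10^-7 / 3.085² = 5.945×10^4 N

P_cr ≈ 59.5 kN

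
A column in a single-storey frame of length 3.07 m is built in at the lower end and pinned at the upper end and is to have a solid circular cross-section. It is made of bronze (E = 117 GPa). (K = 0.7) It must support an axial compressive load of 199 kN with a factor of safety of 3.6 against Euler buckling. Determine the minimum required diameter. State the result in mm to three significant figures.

d ≈ 87.4 mm

Required P_cr = n·P = 3.6 × 199 = 716.4 kN
L_e = K·L = 0.7 × 3.07 = 2.149 m
Required I = P_cr·L_e²/(π²E) = 7.164×10^5 × 2.149² / (π² × 1.17×10^11) = 2.865×10^-6 m⁴
I_req = 2.865×10^6 mm⁴
Solid circle: I = πd⁴/64  ⇒  d = (64I/π)^(1/4) = (64×2.865×10^6/π)^(1/4) = 87.4 mm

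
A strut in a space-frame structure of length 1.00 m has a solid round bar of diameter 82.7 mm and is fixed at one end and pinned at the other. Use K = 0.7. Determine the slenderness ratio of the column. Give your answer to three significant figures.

I = πd⁴/64 = π×82.7⁴/64 = 2.296×10^6 mm⁴
A = 5.372×10^3 mm²;  r_min = √(I/A) = √(2.296×10^6/5.372×10^3) = 20.68 mm
L_e = K·L = 0.7 × 1.00 m = 0.7000 m = 700.00 mm
λ = L_e / r_min = 700.00 / 20.68 = 33.9

λ ≈ 33.9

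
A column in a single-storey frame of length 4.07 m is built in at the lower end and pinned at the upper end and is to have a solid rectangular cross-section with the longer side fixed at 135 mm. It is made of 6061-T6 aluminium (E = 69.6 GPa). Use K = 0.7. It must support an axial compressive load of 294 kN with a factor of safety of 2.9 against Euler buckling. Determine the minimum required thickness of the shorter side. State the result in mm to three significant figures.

Required P_cr = n·P = 2.9 × 294 = 852.6 kN
L_e = K·L = 0.7 × 4.07 = 2.849 m
Required I = P_cr·L_e²/(π²E) = 8.526×10^5 × 2.849² / (π² × 6.96×10^10) = 1.007×10^-5 m⁴
I_req = 1.007×10^7 mm⁴
Rectangle, weak axis: I_min = h·b³/12 with h = 135 mm fixed  ⇒  b = (12I/h)^(1/3) = 96.4 mm

b ≈ 96.4 mm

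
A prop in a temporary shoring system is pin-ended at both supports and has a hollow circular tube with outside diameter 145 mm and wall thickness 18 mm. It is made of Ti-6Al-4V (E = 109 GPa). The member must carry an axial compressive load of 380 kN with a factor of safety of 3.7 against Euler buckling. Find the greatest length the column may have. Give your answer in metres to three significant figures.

Inner diameter d_i = 145 − 2×18 = 109.0 mm
I = π(d_o⁴ − d_i⁴)/64 = π(145⁴ − 109.0⁴)/64 = 1.477×10^7 mm⁴
I = 1.477×10^-5 m⁴
Required critical load P_cr = n·P = 3.7 × 380 = 1406 kN = 1.406×10^6 N
From P_cr = π²EI/(K·L)²:  L = (1/K)·√(π²EI/P_cr) = (1/1)·√(π²×1.09×10^11×1.477×10^-5/1.406×10^6)
L = 3.36 m

L_max ≈ 3.36 m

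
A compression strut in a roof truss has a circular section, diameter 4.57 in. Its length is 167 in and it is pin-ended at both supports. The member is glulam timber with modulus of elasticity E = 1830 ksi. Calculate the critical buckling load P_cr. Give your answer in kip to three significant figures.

P_cr ≈ 13.9 kip

I = πd⁴/64 = π×4.57⁴/64 = 21.41 in⁴
Effective length L_e = K·L = 1 × 167 = 167.0 in
P_cr = π²EI / L_e² = π² × 1830×10³ × 21.41 / 167.0² = 1.387×10^4 lb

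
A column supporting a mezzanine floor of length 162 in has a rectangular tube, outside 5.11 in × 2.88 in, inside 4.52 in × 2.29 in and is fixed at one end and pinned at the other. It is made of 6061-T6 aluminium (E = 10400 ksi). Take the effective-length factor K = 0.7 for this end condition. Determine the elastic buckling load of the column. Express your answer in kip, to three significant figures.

Weak-axis I_min = (h_o·b_o³ − h_i·b_i³)/12 with b_o = 2.88, b_i = 2.290 in (shorter outer/inner sides).
I_min = (5.11×2.88³ − 4.520×2.290³)/12 = 5.649 in⁴
Effective length L_e = K·L = 0.7 × 162 = 113.4 in
P_cr = π²EI / L_e² = π² × 10400×10³ × 5.649 / 113.4² = 4.509×10^4 lb

P_cr ≈ 45.1 kip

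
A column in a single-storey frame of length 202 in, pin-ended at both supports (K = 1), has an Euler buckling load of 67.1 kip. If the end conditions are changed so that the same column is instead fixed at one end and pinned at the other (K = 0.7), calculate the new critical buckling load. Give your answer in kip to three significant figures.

P_cr ∝ 1/K², so P_cr,new = P_cr,old × (K_old/K_new)² = 67.1 × (1/0.7)²
= 67.1 × 2.041 = 137 kip

P_cr ≈ 137 kip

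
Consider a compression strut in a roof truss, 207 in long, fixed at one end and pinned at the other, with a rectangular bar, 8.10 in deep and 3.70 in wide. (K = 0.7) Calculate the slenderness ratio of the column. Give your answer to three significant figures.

For a rectangle r_min = b/√12 = 3.70/√12 = 1.068 in
L_e = K·L = 0.7 × 207 = 144.9 in
λ = L_e / r_min = 144.90 / 1.068 = 136

λ ≈ 136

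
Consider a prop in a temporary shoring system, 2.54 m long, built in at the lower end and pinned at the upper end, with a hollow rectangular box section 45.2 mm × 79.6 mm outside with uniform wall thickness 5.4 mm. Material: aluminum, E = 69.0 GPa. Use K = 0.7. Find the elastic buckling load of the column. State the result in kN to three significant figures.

Inner dimensions: h_i = 79.6 − 2×5.4 = 68.80 mm, b_i = 45.2 − 2×5.4 = 34.40 mm
Weak-axis I_min = (h_o·b_o³ − h_i·b_i³)/12 with b_o = 45.2, b_i = 34.40 mm (shorter outer/inner sides).
I_min = (79.6×45.2³ − 68.80×34.40³)/12 = 3.792×10^5 mm⁴
I = 3.792×10^5 mm⁴ = 3.792×10^-7 m⁴
Effective length L_e = K·L = 0.7 × 2.54 = 1.778 m
P_cr = π²EI / L_e² = π² × 69.0×10⁹ × 3.792×10^-7 / 1.778² = 8.168×10^4 N

P_cr ≈ 81.7 kN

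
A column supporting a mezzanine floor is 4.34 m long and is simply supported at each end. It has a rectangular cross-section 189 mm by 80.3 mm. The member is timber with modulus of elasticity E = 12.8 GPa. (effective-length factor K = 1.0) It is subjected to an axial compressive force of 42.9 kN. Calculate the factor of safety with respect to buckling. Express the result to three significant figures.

Buckling occurs about the weak axis: I_min = h·b³/12 with b = 80.3 mm (the shorter side).
I_min = 189×80.3³/12 = 8.155×10^6 mm⁴
I = 8.155×10^6 mm⁴ = 8.155×10^-6 m⁴
Effective length L_e = K·L = 1 × 4.34 = 4.340 m
P_cr = π²EI / L_e² = π² × 12.8×10⁹ × 8.155×10^-6 / 4.340² = 5.470×10^4 N
Factor of safety n = P_cr / P = 54.696 / 42.9 = 1.27

n ≈ 1.27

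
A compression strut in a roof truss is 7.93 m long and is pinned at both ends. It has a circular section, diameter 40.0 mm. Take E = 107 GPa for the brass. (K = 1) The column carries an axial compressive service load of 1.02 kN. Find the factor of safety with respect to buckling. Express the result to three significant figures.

n ≈ 2.07

I = πd⁴/64 = π×40.0⁴/64 = 1.257×10^5 mm⁴
I = 1.257×10^5 mm⁴ = 1.257×10^-7 m⁴
Effective length L_e = K·L = 1 × 7.93 = 7.930 m
P_cr = π²EI / L_e² = π² × 107×10⁹ × 1.257×10^-7 / 7.930² = 2.110×10^3 N
Factor of safety n = P_cr / P = 2.1103 / 1.02 = 2.07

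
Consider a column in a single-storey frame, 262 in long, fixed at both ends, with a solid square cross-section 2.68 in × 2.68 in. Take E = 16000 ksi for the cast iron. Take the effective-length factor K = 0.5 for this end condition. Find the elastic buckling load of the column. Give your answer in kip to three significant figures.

P_cr ≈ 39.6 kip

I = a⁴/12 = 2.68⁴/12 = 4.299 in⁴
Effective length L_e = K·L = 0.5 × 262 = 131.0 in
P_cr = π²EI / L_e² = π² × 16000×10³ × 4.299 / 131.0² = 3.956×10^4 lb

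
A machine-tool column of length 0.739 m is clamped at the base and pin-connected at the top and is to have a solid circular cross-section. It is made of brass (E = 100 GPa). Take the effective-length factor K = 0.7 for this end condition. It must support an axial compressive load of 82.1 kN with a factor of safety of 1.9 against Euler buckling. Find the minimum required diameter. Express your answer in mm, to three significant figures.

Required P_cr = n·P = 1.9 × 82.1 = 156.0 kN
L_e = K·L = 0.7 × 0.739 = 0.5173 m
Required I = P_cr·L_e²/(π²E) = 1.560×10^5 × 0.5173² / (π² × 1.00×10^11) = 4.229×10^-8 m⁴
I_req = 4.229×10^4 mm⁴
Solid circle: I = πd⁴/64  ⇒  d = (64I/π)^(1/4) = (64×4.229×10^4/π)^(1/4) = 30.5 mm

d ≈ 30.5 mm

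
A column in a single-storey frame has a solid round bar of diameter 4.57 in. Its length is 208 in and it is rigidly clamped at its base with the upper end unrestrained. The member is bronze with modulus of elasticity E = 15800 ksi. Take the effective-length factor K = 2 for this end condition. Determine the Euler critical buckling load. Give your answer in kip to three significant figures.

I = πd⁴/64 = π×4.57⁴/64 = 21.41 in⁴
Effective length L_e = K·L = 2 × 208 = 416.0 in
P_cr = π²EI / L_e² = π² × 15800×10³ × 21.41 / 416.0² = 1.929×10^4 lb

P_cr ≈ 19.3 kip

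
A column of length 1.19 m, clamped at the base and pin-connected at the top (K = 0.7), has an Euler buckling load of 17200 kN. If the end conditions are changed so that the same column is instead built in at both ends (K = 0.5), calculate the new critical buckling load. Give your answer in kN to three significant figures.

P_cr ∝ 1/K², so P_cr,new = P_cr,old × (K_old/K_new)² = 17200 × (0.7/0.5)²
= 17200 × 1.960 = 33700 kN

P_cr ≈ 33700 kN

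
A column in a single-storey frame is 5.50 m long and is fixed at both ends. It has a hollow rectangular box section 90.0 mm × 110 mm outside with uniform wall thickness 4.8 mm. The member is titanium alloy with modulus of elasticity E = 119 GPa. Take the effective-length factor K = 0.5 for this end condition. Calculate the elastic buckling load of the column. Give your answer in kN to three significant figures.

Inner dimensions: h_i = 110 − 2×4.8 = 100.4 mm, b_i = 90.0 − 2×4.8 = 80.40 mm
Weak-axis I_min = (h_o·b_o³ − h_i·b_i³)/12 with b_o = 90.0, b_i = 80.40 mm (shorter outer/inner sides).
I_min = (110×90.0³ − 100.4×80.40³)/12 = 2.334×10^6 mm⁴
I = 2.334×10^6 mm⁴ = 2.334×10^-6 m⁴
Effective length L_e = K·L = 0.5 × 5.50 = 2.750 m
P_cr = π²EI / L_e² = π² × 119×10⁹ × 2.334×10^-6 / 2.750² = 3.625×10^5 N

P_cr ≈ 363 kN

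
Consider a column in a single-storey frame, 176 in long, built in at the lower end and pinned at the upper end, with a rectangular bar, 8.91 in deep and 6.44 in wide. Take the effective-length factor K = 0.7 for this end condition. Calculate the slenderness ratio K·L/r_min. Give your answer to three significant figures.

λ ≈ 66.3

For a rectangle r_min = b/√12 = 6.44/√12 = 1.859 in
L_e = K·L = 0.7 × 176 = 123.2 in
λ = L_e / r_min = 123.20 / 1.859 = 66.3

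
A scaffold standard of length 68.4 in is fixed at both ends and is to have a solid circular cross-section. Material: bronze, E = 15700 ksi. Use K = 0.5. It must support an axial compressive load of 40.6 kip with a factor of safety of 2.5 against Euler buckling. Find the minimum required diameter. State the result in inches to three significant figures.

Required P_cr = n·P = 2.5 × 40.6 = 101.5 kip
L_e = K·L = 0.5 × 68.4 = 34.20 in
Required I = P_cr·L_e²/(π²E) = 1.015×10^5 × 34.20² / (π² × 1.57×10^7) = 0.7662 in⁴
Solid circle: I = πd⁴/64  ⇒  d = (64I/π)^(1/4) = (64×0.7662/π)^(1/4) = 1.99 in

d ≈ 1.99 in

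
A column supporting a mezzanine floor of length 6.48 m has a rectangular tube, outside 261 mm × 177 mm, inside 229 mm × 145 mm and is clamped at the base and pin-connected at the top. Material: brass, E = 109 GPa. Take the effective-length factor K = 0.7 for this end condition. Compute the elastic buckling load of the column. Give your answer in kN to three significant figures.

P_cr ≈ 3260 kN

Weak-axis I_min = (h_o·b_o³ − h_i·b_i³)/12 with b_o = 177, b_i = 145.0 mm (shorter outer/inner sides).
I_min = (261×177³ − 229.0×145.0³)/12 = 6.243×10^7 mm⁴
I = 6.243×10^7 mm⁴ = 6.243×10^-5 m⁴
Effective length L_e = K·L = 0.7 × 6.48 = 4.536 m
P_cr = π²EI / L_e² = π² × 109×10⁹ × 6.243×10^-5 / 4.536² = 3.264×10^6 N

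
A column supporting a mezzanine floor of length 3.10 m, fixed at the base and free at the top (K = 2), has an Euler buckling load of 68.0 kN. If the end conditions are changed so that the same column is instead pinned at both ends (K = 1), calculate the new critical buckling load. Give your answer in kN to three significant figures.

P_cr ≈ 272 kN

P_cr ∝ 1/K², so P_cr,new = P_cr,old × (K_old/K_new)² = 68.0 × (2/1)²
= 68.0 × 4.000 = 272 kN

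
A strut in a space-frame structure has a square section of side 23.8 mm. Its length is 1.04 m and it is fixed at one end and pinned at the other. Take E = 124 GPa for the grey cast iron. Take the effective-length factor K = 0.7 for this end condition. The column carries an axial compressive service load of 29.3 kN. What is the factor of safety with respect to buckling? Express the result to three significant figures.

n ≈ 2.11

I = a⁴/12 = 23.8⁴/12 = 2.674×10^4 mm⁴
I = 2.674×10^4 mm⁴ = 2.674×10^-8 m⁴
Effective length L_e = K·L = 0.7 × 1.04 = 0.7280 m
P_cr = π²EI / L_e² = π² × 124×10⁹ × 2.674×10^-8 / 0.7280² = 6.174×10^4 N
Factor of safety n = P_cr / P = 61.743 / 29.3 = 2.11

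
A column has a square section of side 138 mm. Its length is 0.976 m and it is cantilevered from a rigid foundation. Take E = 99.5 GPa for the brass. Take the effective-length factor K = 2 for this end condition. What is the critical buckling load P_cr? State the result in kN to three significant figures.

I = a⁴/12 = 138⁴/12 = 3.022×10^7 mm⁴
I = 3.022×10^7 mm⁴ = 3.022×10^-5 m⁴
Effective length L_e = K·L = 2 × 0.976 = 1.952 m
P_cr = π²EI / L_e² = π² × 99.5×10⁹ × 3.022×10^-5 / 1.952² = 7.789×10^6 N

P_cr ≈ 7790 kN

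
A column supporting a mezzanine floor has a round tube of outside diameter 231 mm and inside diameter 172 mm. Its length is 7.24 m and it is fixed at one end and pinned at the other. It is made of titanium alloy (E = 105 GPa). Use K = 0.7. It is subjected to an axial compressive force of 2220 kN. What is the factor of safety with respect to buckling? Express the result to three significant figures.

d_o = 231 mm, d_i = 172 mm
I = π(d_o⁴ − d_i⁴)/64 = π(231⁴ − 172.0⁴)/64 = 9.681×10^7 mm⁴
I = 9.681×10^7 mm⁴ = 9.681×10^-5 m⁴
Effective length L_e = K·L = 0.7 × 7.24 = 5.068 m
P_cr = π²EI / L_e² = π² × 105×10⁹ × 9.681×10^-5 / 5.068² = 3.906×10^6 N
Factor of safety n = P_cr / P = 3906.0 / 2220 = 1.76

n ≈ 1.76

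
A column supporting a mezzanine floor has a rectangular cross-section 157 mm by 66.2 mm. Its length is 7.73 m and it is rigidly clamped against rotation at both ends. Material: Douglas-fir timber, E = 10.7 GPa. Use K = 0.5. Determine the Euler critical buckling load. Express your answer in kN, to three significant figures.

Buckling occurs about the weak axis: I_min = h·b³/12 with b = 66.2 mm (the shorter side).
I_min = 157×66.2³/12 = 3.796×10^6 mm⁴
I = 3.796×10^6 mm⁴ = 3.796×10^-6 m⁴
Effective length L_e = K·L = 0.5 × 7.73 = 3.865 m
P_cr = π²EI / L_e² = π² × 10.7×10⁹ × 3.796×10^-6 / 3.865² = 2.683×10^4 N

P_cr ≈ 26.8 kN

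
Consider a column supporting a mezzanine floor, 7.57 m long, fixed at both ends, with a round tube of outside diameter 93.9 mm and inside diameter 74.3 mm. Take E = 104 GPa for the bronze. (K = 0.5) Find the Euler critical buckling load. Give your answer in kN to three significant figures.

P_cr ≈ 166 kN

d_o = 93.9 mm, d_i = 74.3 mm
I = π(d_o⁴ − d_i⁴)/64 = π(93.9⁴ − 74.30⁴)/64 = 2.320×10^6 mm⁴
I = 2.320×10^6 mm⁴ = 2.320×10^-6 m⁴
Effective length L_e = K·L = 0.5 × 7.57 = 3.785 m
P_cr = π²EI / L_e² = π² × 104×10⁹ × 2.320×10^-6 / 3.785² = 1.662×10^5 N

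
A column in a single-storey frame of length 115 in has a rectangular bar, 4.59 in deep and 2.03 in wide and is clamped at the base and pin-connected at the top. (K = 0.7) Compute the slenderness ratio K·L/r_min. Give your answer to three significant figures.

λ ≈ 137

For a rectangle r_min = b/√12 = 2.03/√12 = 0.5860 in
L_e = K·L = 0.7 × 115 = 80.50 in
λ = L_e / r_min = 80.500 / 0.5860 = 137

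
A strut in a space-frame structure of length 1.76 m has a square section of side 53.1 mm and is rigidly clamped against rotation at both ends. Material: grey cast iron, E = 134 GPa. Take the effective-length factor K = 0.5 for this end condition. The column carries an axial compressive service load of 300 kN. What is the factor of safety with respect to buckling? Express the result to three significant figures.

I = a⁴/12 = 53.1⁴/12 = 6.625×10^5 mm⁴
I = 6.625×10^5 mm⁴ = 6.625×10^-7 m⁴
Effective length L_e = K·L = 0.5 × 1.76 = 0.8800 m
P_cr = π²EI / L_e² = π² × 134×10⁹ × 6.625×10^-7 / 0.8800² = 1.131×10^6 N
Factor of safety n = P_cr / P = 1131.5 / 300 = 3.77

n ≈ 3.77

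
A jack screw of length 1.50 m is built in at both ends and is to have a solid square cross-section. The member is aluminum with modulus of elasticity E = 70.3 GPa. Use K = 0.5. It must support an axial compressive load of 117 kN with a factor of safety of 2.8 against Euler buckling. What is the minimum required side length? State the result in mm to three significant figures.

Required P_cr = n·P = 2.8 × 117 = 327.6 kN
L_e = K·L = 0.5 × 1.50 = 0.7500 m
Required I = P_cr·L_e²/(π²E) = 3.276×10^5 × 0.7500² / (π² × 7.03×10^10) = 2.656×10^-7 m⁴
I_req = 2.656×10^5 mm⁴
Solid square: I = a⁴/12  ⇒  a = (12I)^(1/4) = (12×2.656×10^5)^(1/4) = 42.3 mm

a ≈ 42.3 mm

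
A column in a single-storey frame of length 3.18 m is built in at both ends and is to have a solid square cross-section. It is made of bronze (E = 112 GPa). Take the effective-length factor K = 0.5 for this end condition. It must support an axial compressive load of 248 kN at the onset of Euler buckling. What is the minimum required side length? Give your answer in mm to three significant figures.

L_e = K·L = 0.5 × 3.18 = 1.590 m
Required I = P_cr·L_e²/(π²E) = 2.480×10^5 × 1.590² / (π² × 1.12×10^11) = 5.672×10^-7 m⁴
I_req = 5.672×10^5 mm⁴
Solid square: I = a⁴/12  ⇒  a = (12I)^(1/4) = (12×5.672×10^5)^(1/4) = 51.1 mm

a ≈ 51.1 mm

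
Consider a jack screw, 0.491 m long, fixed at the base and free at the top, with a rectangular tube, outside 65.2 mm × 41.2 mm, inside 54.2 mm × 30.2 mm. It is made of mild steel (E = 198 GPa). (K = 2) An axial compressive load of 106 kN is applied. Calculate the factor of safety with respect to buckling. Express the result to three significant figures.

Weak-axis I_min = (h_o·b_o³ − h_i·b_i³)/12 with b_o = 41.2, b_i = 30.20 mm (shorter outer/inner sides).
I_min = (65.2×41.2³ − 54.20×30.20³)/12 = 2.556×10^5 mm⁴
I = 2.556×10^5 mm⁴ = 2.556×10^-7 m⁴
Effective length L_e = K·L = 2 × 0.491 = 0.9820 m
P_cr = π²EI / L_e² = π² × 198×10⁹ × 2.556×10^-7 / 0.9820² = 5.179×10^5 N
Factor of safety n = P_cr / P = 517.91 / 106 = 4.89

n ≈ 4.89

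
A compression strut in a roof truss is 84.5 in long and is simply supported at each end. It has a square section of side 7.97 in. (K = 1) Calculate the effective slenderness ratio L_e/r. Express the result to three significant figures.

λ ≈ 36.7

For a square r = a/√12 = 7.97/√12 = 2.301 in
L_e = K·L = 1 × 84.5 = 84.50 in
λ = L_e / r_min = 84.500 / 2.301 = 36.7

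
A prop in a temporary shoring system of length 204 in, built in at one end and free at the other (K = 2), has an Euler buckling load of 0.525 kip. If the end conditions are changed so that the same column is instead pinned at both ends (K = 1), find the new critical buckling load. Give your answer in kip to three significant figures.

P_cr ∝ 1/K², so P_cr,new = P_cr,old × (K_old/K_new)² = 0.525 × (2/1)²
= 0.525 × 4.000 = 2.10 kip

P_cr ≈ 2.10 kip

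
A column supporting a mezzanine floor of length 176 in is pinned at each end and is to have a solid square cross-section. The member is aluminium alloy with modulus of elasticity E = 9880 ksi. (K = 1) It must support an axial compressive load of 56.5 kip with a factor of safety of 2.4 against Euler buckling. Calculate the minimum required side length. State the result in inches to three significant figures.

Required P_cr = n·P = 2.4 × 56.5 = 135.6 kip
L_e = K·L = 1 × 176 = 176.0 in
Required I = P_cr·L_e²/(π²E) = 1.356×10^5 × 176.0² / (π² × 9.88×10^6) = 43.08 in⁴
Solid square: I = a⁴/12  ⇒  a = (12I)^(1/4) = (12×43.08)^(1/4) = 4.77 in

a ≈ 4.77 in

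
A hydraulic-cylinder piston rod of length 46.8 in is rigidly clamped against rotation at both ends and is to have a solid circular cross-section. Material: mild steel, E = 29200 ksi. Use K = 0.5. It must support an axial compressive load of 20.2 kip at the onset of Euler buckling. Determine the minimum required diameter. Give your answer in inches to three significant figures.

L_e = K·L = 0.5 × 46.8 = 23.40 in
Required I = P_cr·L_e²/(π²E) = 2.020×10^4 × 23.40² / (π² × 2.92×10^7) = 3.838×10^-2 in⁴
Solid circle: I = πd⁴/64  ⇒  d = (64I/π)^(1/4) = (64×3.838×10^-2/π)^(1/4) = 0.940 in

d ≈ 0.940 in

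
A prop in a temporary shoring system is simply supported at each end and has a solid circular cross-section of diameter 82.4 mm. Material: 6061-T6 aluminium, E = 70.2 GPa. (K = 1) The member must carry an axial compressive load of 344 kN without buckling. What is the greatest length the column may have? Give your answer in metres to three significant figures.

L_max ≈ 2.13 m

I = πd⁴/64 = π×82.4⁴/64 = 2.263×10^6 mm⁴
I = 2.263×10^-6 m⁴
At the buckling limit P_cr = P = 3.440×10^5 N
From P_cr = π²EI/(K·L)²:  L = (1/K)·√(π²EI/P_cr) = (1/1)·√(π²×7.02×10^10×2.263×10^-6/3.440×10^5)
L = 2.13 m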